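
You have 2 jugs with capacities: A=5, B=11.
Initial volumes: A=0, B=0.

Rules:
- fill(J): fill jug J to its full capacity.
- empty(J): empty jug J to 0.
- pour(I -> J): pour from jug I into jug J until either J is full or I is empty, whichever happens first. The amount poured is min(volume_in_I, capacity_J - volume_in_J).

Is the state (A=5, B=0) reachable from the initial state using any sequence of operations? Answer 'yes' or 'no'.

Answer: yes

Derivation:
BFS from (A=0, B=0):
  1. fill(A) -> (A=5 B=0)
Target reached → yes.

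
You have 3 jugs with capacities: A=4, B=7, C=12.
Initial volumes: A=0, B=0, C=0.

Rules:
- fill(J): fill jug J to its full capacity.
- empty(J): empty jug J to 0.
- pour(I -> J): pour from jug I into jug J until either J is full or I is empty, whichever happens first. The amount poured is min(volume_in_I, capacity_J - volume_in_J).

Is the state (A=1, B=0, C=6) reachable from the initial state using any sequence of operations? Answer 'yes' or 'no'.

BFS from (A=0, B=0, C=0):
  1. fill(B) -> (A=0 B=7 C=0)
  2. pour(B -> A) -> (A=4 B=3 C=0)
  3. pour(B -> C) -> (A=4 B=0 C=3)
  4. fill(B) -> (A=4 B=7 C=3)
  5. pour(B -> C) -> (A=4 B=0 C=10)
  6. pour(A -> B) -> (A=0 B=4 C=10)
  7. pour(C -> A) -> (A=4 B=4 C=6)
  8. pour(A -> B) -> (A=1 B=7 C=6)
  9. empty(B) -> (A=1 B=0 C=6)
Target reached → yes.

Answer: yes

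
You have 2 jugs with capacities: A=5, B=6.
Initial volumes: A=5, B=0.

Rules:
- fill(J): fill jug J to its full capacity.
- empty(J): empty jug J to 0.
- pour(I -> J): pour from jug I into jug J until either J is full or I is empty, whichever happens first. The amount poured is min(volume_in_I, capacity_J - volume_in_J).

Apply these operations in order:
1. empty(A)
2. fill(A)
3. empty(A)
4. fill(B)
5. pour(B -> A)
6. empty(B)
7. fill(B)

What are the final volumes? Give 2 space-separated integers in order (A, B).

Answer: 5 6

Derivation:
Step 1: empty(A) -> (A=0 B=0)
Step 2: fill(A) -> (A=5 B=0)
Step 3: empty(A) -> (A=0 B=0)
Step 4: fill(B) -> (A=0 B=6)
Step 5: pour(B -> A) -> (A=5 B=1)
Step 6: empty(B) -> (A=5 B=0)
Step 7: fill(B) -> (A=5 B=6)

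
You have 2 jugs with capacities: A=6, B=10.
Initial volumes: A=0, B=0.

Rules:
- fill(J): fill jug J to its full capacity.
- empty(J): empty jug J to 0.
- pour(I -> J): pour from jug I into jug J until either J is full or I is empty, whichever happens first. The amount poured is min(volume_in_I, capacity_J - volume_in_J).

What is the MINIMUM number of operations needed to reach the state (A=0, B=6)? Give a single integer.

Answer: 2

Derivation:
BFS from (A=0, B=0). One shortest path:
  1. fill(A) -> (A=6 B=0)
  2. pour(A -> B) -> (A=0 B=6)
Reached target in 2 moves.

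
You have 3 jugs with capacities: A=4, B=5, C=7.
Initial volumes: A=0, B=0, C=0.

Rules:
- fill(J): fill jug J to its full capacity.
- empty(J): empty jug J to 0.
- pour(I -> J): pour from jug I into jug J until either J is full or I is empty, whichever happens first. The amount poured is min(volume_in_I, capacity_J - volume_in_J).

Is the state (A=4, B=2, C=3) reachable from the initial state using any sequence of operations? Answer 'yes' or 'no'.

BFS from (A=0, B=0, C=0):
  1. fill(A) -> (A=4 B=0 C=0)
  2. fill(B) -> (A=4 B=5 C=0)
  3. pour(A -> C) -> (A=0 B=5 C=4)
  4. pour(B -> C) -> (A=0 B=2 C=7)
  5. pour(C -> A) -> (A=4 B=2 C=3)
Target reached → yes.

Answer: yes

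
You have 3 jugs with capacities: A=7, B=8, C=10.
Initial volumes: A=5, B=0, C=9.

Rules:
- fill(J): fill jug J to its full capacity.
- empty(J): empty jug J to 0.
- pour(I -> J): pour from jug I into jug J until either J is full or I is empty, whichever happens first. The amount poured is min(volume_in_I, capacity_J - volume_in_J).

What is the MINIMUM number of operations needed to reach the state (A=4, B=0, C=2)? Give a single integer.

Answer: 3

Derivation:
BFS from (A=5, B=0, C=9). One shortest path:
  1. pour(A -> C) -> (A=4 B=0 C=10)
  2. pour(C -> B) -> (A=4 B=8 C=2)
  3. empty(B) -> (A=4 B=0 C=2)
Reached target in 3 moves.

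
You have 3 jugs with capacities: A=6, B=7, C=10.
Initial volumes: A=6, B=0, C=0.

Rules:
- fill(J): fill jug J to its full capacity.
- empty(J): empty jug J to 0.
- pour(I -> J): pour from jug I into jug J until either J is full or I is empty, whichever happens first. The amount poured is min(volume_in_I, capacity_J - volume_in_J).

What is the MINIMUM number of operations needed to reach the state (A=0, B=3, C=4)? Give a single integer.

BFS from (A=6, B=0, C=0). One shortest path:
  1. fill(B) -> (A=6 B=7 C=0)
  2. pour(A -> C) -> (A=0 B=7 C=6)
  3. pour(B -> C) -> (A=0 B=3 C=10)
  4. pour(C -> A) -> (A=6 B=3 C=4)
  5. empty(A) -> (A=0 B=3 C=4)
Reached target in 5 moves.

Answer: 5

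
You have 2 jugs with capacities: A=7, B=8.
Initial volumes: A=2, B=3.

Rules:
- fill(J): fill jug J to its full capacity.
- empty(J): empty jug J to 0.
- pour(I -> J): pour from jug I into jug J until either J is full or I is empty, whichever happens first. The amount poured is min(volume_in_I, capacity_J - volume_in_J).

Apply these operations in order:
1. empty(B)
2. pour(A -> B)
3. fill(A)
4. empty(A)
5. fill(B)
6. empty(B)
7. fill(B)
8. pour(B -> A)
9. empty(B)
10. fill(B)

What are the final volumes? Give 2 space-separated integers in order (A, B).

Step 1: empty(B) -> (A=2 B=0)
Step 2: pour(A -> B) -> (A=0 B=2)
Step 3: fill(A) -> (A=7 B=2)
Step 4: empty(A) -> (A=0 B=2)
Step 5: fill(B) -> (A=0 B=8)
Step 6: empty(B) -> (A=0 B=0)
Step 7: fill(B) -> (A=0 B=8)
Step 8: pour(B -> A) -> (A=7 B=1)
Step 9: empty(B) -> (A=7 B=0)
Step 10: fill(B) -> (A=7 B=8)

Answer: 7 8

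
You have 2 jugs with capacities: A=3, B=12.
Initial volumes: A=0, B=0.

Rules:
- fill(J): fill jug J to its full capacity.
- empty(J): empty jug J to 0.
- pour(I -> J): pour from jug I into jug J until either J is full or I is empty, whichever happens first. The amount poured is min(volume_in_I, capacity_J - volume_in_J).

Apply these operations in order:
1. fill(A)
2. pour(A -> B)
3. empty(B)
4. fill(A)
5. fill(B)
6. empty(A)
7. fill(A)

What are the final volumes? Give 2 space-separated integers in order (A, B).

Step 1: fill(A) -> (A=3 B=0)
Step 2: pour(A -> B) -> (A=0 B=3)
Step 3: empty(B) -> (A=0 B=0)
Step 4: fill(A) -> (A=3 B=0)
Step 5: fill(B) -> (A=3 B=12)
Step 6: empty(A) -> (A=0 B=12)
Step 7: fill(A) -> (A=3 B=12)

Answer: 3 12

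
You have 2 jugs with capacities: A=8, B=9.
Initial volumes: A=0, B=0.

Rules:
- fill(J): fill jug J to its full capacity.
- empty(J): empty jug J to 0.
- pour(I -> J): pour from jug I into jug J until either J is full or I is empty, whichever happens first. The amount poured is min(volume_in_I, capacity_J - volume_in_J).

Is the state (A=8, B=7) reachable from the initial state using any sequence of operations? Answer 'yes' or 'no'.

Answer: yes

Derivation:
BFS from (A=0, B=0):
  1. fill(A) -> (A=8 B=0)
  2. pour(A -> B) -> (A=0 B=8)
  3. fill(A) -> (A=8 B=8)
  4. pour(A -> B) -> (A=7 B=9)
  5. empty(B) -> (A=7 B=0)
  6. pour(A -> B) -> (A=0 B=7)
  7. fill(A) -> (A=8 B=7)
Target reached → yes.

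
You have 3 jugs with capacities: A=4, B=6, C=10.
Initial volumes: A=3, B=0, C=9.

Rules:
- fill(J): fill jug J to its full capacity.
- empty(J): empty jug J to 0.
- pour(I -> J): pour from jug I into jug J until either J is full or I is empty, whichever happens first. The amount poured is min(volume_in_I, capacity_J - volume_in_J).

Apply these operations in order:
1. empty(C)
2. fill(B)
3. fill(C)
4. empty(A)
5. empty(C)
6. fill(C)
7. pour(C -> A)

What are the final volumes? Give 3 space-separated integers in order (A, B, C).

Step 1: empty(C) -> (A=3 B=0 C=0)
Step 2: fill(B) -> (A=3 B=6 C=0)
Step 3: fill(C) -> (A=3 B=6 C=10)
Step 4: empty(A) -> (A=0 B=6 C=10)
Step 5: empty(C) -> (A=0 B=6 C=0)
Step 6: fill(C) -> (A=0 B=6 C=10)
Step 7: pour(C -> A) -> (A=4 B=6 C=6)

Answer: 4 6 6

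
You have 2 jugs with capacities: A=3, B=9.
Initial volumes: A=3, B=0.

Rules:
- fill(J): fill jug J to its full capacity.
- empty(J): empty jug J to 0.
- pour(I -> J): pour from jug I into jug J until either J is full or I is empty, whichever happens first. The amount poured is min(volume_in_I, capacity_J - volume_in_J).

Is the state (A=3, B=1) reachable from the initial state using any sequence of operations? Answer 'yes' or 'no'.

Answer: no

Derivation:
BFS explored all 8 reachable states.
Reachable set includes: (0,0), (0,3), (0,6), (0,9), (3,0), (3,3), (3,6), (3,9)
Target (A=3, B=1) not in reachable set → no.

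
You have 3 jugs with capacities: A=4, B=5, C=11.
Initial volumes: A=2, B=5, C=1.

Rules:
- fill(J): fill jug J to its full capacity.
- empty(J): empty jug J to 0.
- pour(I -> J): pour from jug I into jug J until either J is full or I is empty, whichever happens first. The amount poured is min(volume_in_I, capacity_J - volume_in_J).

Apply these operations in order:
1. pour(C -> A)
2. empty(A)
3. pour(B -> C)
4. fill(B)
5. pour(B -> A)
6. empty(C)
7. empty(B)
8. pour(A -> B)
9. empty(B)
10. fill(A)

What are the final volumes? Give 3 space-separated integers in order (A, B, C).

Step 1: pour(C -> A) -> (A=3 B=5 C=0)
Step 2: empty(A) -> (A=0 B=5 C=0)
Step 3: pour(B -> C) -> (A=0 B=0 C=5)
Step 4: fill(B) -> (A=0 B=5 C=5)
Step 5: pour(B -> A) -> (A=4 B=1 C=5)
Step 6: empty(C) -> (A=4 B=1 C=0)
Step 7: empty(B) -> (A=4 B=0 C=0)
Step 8: pour(A -> B) -> (A=0 B=4 C=0)
Step 9: empty(B) -> (A=0 B=0 C=0)
Step 10: fill(A) -> (A=4 B=0 C=0)

Answer: 4 0 0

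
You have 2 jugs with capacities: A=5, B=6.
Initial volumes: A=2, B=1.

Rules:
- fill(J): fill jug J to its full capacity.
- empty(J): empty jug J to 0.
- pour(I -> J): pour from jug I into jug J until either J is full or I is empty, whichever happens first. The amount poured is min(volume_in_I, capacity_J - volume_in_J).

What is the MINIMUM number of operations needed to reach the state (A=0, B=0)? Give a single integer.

BFS from (A=2, B=1). One shortest path:
  1. empty(A) -> (A=0 B=1)
  2. empty(B) -> (A=0 B=0)
Reached target in 2 moves.

Answer: 2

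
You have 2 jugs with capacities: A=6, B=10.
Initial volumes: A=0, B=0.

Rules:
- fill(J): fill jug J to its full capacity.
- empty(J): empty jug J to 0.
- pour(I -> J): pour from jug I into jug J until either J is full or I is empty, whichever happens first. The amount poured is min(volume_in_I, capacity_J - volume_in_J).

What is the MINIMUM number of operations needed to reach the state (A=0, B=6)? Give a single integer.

BFS from (A=0, B=0). One shortest path:
  1. fill(A) -> (A=6 B=0)
  2. pour(A -> B) -> (A=0 B=6)
Reached target in 2 moves.

Answer: 2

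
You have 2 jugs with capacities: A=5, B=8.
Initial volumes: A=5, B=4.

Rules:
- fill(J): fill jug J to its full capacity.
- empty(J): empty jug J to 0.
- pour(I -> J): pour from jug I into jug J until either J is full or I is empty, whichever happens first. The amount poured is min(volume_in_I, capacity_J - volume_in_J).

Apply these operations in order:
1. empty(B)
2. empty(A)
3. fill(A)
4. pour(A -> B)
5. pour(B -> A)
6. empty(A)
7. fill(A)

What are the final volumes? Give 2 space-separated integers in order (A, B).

Step 1: empty(B) -> (A=5 B=0)
Step 2: empty(A) -> (A=0 B=0)
Step 3: fill(A) -> (A=5 B=0)
Step 4: pour(A -> B) -> (A=0 B=5)
Step 5: pour(B -> A) -> (A=5 B=0)
Step 6: empty(A) -> (A=0 B=0)
Step 7: fill(A) -> (A=5 B=0)

Answer: 5 0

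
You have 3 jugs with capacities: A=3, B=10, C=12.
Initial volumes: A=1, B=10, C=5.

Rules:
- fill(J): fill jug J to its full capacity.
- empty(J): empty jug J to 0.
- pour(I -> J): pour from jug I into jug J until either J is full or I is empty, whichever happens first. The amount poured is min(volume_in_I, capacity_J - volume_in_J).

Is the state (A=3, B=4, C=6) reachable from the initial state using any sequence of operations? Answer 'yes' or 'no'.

Answer: yes

Derivation:
BFS from (A=1, B=10, C=5):
  1. pour(A -> C) -> (A=0 B=10 C=6)
  2. pour(B -> A) -> (A=3 B=7 C=6)
  3. empty(A) -> (A=0 B=7 C=6)
  4. pour(B -> A) -> (A=3 B=4 C=6)
Target reached → yes.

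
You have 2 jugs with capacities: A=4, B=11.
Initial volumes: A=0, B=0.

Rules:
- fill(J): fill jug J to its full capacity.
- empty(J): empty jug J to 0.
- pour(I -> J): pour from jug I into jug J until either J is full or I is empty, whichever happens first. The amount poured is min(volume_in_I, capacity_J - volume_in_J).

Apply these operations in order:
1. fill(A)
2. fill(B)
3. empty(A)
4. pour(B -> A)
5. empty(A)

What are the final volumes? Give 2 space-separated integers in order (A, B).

Answer: 0 7

Derivation:
Step 1: fill(A) -> (A=4 B=0)
Step 2: fill(B) -> (A=4 B=11)
Step 3: empty(A) -> (A=0 B=11)
Step 4: pour(B -> A) -> (A=4 B=7)
Step 5: empty(A) -> (A=0 B=7)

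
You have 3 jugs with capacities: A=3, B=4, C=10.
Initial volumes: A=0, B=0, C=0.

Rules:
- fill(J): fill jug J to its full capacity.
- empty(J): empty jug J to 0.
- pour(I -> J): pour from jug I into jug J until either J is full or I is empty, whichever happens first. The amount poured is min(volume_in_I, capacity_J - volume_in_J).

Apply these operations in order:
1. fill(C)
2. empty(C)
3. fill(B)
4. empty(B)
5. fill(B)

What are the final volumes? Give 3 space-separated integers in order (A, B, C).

Step 1: fill(C) -> (A=0 B=0 C=10)
Step 2: empty(C) -> (A=0 B=0 C=0)
Step 3: fill(B) -> (A=0 B=4 C=0)
Step 4: empty(B) -> (A=0 B=0 C=0)
Step 5: fill(B) -> (A=0 B=4 C=0)

Answer: 0 4 0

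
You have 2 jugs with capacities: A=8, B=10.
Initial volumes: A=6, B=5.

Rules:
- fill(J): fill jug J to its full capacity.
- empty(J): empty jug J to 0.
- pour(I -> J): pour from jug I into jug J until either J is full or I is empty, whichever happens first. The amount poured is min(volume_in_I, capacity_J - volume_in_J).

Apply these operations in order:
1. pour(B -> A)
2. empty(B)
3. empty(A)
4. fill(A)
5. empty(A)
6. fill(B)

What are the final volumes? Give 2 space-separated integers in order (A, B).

Answer: 0 10

Derivation:
Step 1: pour(B -> A) -> (A=8 B=3)
Step 2: empty(B) -> (A=8 B=0)
Step 3: empty(A) -> (A=0 B=0)
Step 4: fill(A) -> (A=8 B=0)
Step 5: empty(A) -> (A=0 B=0)
Step 6: fill(B) -> (A=0 B=10)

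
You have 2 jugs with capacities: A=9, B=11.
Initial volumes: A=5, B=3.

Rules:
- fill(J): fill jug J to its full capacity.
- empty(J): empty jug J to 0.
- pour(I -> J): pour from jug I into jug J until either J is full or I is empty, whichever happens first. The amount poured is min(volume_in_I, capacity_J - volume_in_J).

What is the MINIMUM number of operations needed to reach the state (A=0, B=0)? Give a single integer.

BFS from (A=5, B=3). One shortest path:
  1. empty(A) -> (A=0 B=3)
  2. empty(B) -> (A=0 B=0)
Reached target in 2 moves.

Answer: 2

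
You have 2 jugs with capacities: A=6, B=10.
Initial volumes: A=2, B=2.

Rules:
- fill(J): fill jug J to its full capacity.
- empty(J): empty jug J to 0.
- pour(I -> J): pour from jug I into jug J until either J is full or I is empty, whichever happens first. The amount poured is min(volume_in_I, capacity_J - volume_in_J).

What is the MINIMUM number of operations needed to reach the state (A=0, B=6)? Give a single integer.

BFS from (A=2, B=2). One shortest path:
  1. fill(A) -> (A=6 B=2)
  2. empty(B) -> (A=6 B=0)
  3. pour(A -> B) -> (A=0 B=6)
Reached target in 3 moves.

Answer: 3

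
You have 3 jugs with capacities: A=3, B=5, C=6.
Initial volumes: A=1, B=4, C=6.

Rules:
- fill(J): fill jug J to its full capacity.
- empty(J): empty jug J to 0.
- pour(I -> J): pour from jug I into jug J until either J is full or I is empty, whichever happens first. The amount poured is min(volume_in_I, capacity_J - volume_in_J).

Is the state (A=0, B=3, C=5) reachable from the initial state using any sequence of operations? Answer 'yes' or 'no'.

BFS from (A=1, B=4, C=6):
  1. pour(C -> B) -> (A=1 B=5 C=5)
  2. pour(B -> A) -> (A=3 B=3 C=5)
  3. empty(A) -> (A=0 B=3 C=5)
Target reached → yes.

Answer: yes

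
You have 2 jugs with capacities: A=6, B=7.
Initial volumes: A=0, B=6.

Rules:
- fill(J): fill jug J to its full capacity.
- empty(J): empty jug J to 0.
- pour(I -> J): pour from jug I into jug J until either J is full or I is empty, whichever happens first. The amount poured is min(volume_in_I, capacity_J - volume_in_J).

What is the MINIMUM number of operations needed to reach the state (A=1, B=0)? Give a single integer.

Answer: 4

Derivation:
BFS from (A=0, B=6). One shortest path:
  1. fill(B) -> (A=0 B=7)
  2. pour(B -> A) -> (A=6 B=1)
  3. empty(A) -> (A=0 B=1)
  4. pour(B -> A) -> (A=1 B=0)
Reached target in 4 moves.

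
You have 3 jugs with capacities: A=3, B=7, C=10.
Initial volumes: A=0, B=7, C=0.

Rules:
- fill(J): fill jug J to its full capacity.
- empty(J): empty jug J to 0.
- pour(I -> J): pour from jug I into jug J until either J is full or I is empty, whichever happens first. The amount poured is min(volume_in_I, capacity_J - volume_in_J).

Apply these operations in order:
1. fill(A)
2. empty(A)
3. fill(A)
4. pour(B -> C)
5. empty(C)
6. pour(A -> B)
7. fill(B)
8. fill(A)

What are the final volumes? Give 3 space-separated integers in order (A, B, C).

Answer: 3 7 0

Derivation:
Step 1: fill(A) -> (A=3 B=7 C=0)
Step 2: empty(A) -> (A=0 B=7 C=0)
Step 3: fill(A) -> (A=3 B=7 C=0)
Step 4: pour(B -> C) -> (A=3 B=0 C=7)
Step 5: empty(C) -> (A=3 B=0 C=0)
Step 6: pour(A -> B) -> (A=0 B=3 C=0)
Step 7: fill(B) -> (A=0 B=7 C=0)
Step 8: fill(A) -> (A=3 B=7 C=0)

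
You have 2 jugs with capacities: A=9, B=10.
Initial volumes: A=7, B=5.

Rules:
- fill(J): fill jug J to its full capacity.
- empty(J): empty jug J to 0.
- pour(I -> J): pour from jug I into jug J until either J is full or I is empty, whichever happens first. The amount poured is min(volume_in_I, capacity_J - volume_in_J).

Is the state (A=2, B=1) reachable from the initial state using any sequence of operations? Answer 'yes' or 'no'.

Answer: no

Derivation:
BFS explored all 39 reachable states.
Reachable set includes: (0,0), (0,1), (0,2), (0,3), (0,4), (0,5), (0,6), (0,7), (0,8), (0,9), (0,10), (1,0) ...
Target (A=2, B=1) not in reachable set → no.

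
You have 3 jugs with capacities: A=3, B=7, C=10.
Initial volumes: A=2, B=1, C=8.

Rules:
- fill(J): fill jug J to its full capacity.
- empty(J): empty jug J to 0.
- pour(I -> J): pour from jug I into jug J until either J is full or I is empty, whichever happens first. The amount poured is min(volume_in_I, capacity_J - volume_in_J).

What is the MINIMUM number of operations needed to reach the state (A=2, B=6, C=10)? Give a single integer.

Answer: 3

Derivation:
BFS from (A=2, B=1, C=8). One shortest path:
  1. pour(B -> C) -> (A=2 B=0 C=9)
  2. fill(B) -> (A=2 B=7 C=9)
  3. pour(B -> C) -> (A=2 B=6 C=10)
Reached target in 3 moves.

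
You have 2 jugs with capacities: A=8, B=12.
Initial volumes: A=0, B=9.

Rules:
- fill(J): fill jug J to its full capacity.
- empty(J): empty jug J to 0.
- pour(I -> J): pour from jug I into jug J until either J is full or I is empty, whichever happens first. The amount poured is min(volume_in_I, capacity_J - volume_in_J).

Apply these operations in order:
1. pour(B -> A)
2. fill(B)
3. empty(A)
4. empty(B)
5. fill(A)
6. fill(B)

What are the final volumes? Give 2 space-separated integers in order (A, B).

Answer: 8 12

Derivation:
Step 1: pour(B -> A) -> (A=8 B=1)
Step 2: fill(B) -> (A=8 B=12)
Step 3: empty(A) -> (A=0 B=12)
Step 4: empty(B) -> (A=0 B=0)
Step 5: fill(A) -> (A=8 B=0)
Step 6: fill(B) -> (A=8 B=12)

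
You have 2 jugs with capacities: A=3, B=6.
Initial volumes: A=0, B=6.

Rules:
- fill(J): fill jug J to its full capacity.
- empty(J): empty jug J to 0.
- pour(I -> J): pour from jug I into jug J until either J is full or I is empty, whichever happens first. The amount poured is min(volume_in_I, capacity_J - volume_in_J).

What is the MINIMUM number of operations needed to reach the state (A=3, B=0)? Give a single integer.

Answer: 2

Derivation:
BFS from (A=0, B=6). One shortest path:
  1. fill(A) -> (A=3 B=6)
  2. empty(B) -> (A=3 B=0)
Reached target in 2 moves.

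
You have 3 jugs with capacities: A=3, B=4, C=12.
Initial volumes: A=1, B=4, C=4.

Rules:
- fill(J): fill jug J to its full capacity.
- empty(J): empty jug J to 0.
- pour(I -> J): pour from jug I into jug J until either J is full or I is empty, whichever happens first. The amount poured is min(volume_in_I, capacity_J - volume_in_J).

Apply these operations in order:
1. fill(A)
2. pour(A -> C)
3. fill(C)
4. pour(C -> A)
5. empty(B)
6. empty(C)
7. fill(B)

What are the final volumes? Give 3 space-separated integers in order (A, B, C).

Answer: 3 4 0

Derivation:
Step 1: fill(A) -> (A=3 B=4 C=4)
Step 2: pour(A -> C) -> (A=0 B=4 C=7)
Step 3: fill(C) -> (A=0 B=4 C=12)
Step 4: pour(C -> A) -> (A=3 B=4 C=9)
Step 5: empty(B) -> (A=3 B=0 C=9)
Step 6: empty(C) -> (A=3 B=0 C=0)
Step 7: fill(B) -> (A=3 B=4 C=0)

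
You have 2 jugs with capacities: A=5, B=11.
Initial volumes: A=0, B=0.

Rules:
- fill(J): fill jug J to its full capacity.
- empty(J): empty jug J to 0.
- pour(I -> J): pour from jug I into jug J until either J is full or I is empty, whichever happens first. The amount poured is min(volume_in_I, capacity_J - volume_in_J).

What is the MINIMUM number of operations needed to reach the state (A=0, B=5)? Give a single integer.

BFS from (A=0, B=0). One shortest path:
  1. fill(A) -> (A=5 B=0)
  2. pour(A -> B) -> (A=0 B=5)
Reached target in 2 moves.

Answer: 2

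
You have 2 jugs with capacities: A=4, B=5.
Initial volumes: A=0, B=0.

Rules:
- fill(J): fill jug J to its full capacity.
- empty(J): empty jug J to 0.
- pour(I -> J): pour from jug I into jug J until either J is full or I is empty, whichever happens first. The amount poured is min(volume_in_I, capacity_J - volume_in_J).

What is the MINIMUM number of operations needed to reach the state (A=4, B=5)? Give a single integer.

BFS from (A=0, B=0). One shortest path:
  1. fill(A) -> (A=4 B=0)
  2. fill(B) -> (A=4 B=5)
Reached target in 2 moves.

Answer: 2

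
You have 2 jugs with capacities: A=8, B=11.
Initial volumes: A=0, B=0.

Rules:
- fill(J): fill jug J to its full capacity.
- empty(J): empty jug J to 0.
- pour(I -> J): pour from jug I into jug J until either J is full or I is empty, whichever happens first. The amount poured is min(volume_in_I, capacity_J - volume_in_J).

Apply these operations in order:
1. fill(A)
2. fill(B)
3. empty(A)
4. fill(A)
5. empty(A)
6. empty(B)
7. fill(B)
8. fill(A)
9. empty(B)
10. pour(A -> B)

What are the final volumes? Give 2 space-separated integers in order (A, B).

Answer: 0 8

Derivation:
Step 1: fill(A) -> (A=8 B=0)
Step 2: fill(B) -> (A=8 B=11)
Step 3: empty(A) -> (A=0 B=11)
Step 4: fill(A) -> (A=8 B=11)
Step 5: empty(A) -> (A=0 B=11)
Step 6: empty(B) -> (A=0 B=0)
Step 7: fill(B) -> (A=0 B=11)
Step 8: fill(A) -> (A=8 B=11)
Step 9: empty(B) -> (A=8 B=0)
Step 10: pour(A -> B) -> (A=0 B=8)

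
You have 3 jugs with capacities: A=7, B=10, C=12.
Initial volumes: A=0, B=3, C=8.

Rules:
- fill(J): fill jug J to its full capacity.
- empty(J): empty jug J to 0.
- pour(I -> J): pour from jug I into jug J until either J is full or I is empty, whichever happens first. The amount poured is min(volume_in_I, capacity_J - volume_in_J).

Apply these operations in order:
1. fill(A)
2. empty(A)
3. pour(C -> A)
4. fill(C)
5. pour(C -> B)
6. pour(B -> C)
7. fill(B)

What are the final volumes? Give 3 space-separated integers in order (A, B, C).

Step 1: fill(A) -> (A=7 B=3 C=8)
Step 2: empty(A) -> (A=0 B=3 C=8)
Step 3: pour(C -> A) -> (A=7 B=3 C=1)
Step 4: fill(C) -> (A=7 B=3 C=12)
Step 5: pour(C -> B) -> (A=7 B=10 C=5)
Step 6: pour(B -> C) -> (A=7 B=3 C=12)
Step 7: fill(B) -> (A=7 B=10 C=12)

Answer: 7 10 12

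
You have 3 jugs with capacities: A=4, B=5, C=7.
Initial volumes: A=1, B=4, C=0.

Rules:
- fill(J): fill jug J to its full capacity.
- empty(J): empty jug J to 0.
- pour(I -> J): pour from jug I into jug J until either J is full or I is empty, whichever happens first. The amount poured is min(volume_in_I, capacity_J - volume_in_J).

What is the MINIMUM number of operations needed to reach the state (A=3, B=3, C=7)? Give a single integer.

BFS from (A=1, B=4, C=0). One shortest path:
  1. fill(A) -> (A=4 B=4 C=0)
  2. pour(A -> B) -> (A=3 B=5 C=0)
  3. pour(B -> C) -> (A=3 B=0 C=5)
  4. fill(B) -> (A=3 B=5 C=5)
  5. pour(B -> C) -> (A=3 B=3 C=7)
Reached target in 5 moves.

Answer: 5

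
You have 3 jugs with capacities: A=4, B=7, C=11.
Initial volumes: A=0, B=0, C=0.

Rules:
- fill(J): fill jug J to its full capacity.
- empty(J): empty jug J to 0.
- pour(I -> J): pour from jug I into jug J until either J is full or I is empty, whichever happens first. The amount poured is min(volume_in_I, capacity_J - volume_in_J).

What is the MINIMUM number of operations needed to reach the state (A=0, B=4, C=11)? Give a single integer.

Answer: 3

Derivation:
BFS from (A=0, B=0, C=0). One shortest path:
  1. fill(A) -> (A=4 B=0 C=0)
  2. fill(C) -> (A=4 B=0 C=11)
  3. pour(A -> B) -> (A=0 B=4 C=11)
Reached target in 3 moves.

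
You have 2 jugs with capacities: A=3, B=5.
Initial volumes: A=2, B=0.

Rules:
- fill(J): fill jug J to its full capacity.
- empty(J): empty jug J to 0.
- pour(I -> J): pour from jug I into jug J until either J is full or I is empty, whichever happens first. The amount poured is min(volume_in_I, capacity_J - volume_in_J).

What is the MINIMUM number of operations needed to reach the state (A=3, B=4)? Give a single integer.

Answer: 2

Derivation:
BFS from (A=2, B=0). One shortest path:
  1. fill(B) -> (A=2 B=5)
  2. pour(B -> A) -> (A=3 B=4)
Reached target in 2 moves.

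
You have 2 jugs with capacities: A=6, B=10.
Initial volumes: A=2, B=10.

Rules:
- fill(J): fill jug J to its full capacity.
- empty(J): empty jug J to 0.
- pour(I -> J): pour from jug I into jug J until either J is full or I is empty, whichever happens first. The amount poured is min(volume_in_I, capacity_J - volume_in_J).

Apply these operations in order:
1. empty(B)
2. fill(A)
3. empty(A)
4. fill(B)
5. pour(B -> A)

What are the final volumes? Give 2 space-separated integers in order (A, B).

Step 1: empty(B) -> (A=2 B=0)
Step 2: fill(A) -> (A=6 B=0)
Step 3: empty(A) -> (A=0 B=0)
Step 4: fill(B) -> (A=0 B=10)
Step 5: pour(B -> A) -> (A=6 B=4)

Answer: 6 4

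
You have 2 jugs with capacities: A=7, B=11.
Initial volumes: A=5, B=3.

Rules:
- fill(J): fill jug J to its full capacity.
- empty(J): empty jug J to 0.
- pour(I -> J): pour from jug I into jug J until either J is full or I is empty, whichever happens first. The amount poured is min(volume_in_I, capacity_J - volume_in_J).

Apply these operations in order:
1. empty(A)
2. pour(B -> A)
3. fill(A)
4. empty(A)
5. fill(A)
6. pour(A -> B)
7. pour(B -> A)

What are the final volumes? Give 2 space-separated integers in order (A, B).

Answer: 7 0

Derivation:
Step 1: empty(A) -> (A=0 B=3)
Step 2: pour(B -> A) -> (A=3 B=0)
Step 3: fill(A) -> (A=7 B=0)
Step 4: empty(A) -> (A=0 B=0)
Step 5: fill(A) -> (A=7 B=0)
Step 6: pour(A -> B) -> (A=0 B=7)
Step 7: pour(B -> A) -> (A=7 B=0)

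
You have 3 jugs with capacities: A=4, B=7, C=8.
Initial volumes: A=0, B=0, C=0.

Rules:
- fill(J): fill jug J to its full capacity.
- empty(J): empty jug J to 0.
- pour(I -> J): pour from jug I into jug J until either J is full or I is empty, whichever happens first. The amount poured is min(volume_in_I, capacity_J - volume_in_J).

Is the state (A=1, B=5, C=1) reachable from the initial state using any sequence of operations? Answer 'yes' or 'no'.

BFS explored all 234 reachable states.
Reachable set includes: (0,0,0), (0,0,1), (0,0,2), (0,0,3), (0,0,4), (0,0,5), (0,0,6), (0,0,7), (0,0,8), (0,1,0), (0,1,1), (0,1,2) ...
Target (A=1, B=5, C=1) not in reachable set → no.

Answer: no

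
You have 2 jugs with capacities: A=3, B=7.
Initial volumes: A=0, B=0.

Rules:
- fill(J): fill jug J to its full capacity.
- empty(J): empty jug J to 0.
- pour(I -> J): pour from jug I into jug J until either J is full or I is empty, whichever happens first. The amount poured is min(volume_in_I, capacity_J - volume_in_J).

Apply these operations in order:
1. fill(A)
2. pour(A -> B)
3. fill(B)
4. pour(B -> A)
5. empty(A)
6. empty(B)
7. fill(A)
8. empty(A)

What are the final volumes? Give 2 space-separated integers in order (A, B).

Answer: 0 0

Derivation:
Step 1: fill(A) -> (A=3 B=0)
Step 2: pour(A -> B) -> (A=0 B=3)
Step 3: fill(B) -> (A=0 B=7)
Step 4: pour(B -> A) -> (A=3 B=4)
Step 5: empty(A) -> (A=0 B=4)
Step 6: empty(B) -> (A=0 B=0)
Step 7: fill(A) -> (A=3 B=0)
Step 8: empty(A) -> (A=0 B=0)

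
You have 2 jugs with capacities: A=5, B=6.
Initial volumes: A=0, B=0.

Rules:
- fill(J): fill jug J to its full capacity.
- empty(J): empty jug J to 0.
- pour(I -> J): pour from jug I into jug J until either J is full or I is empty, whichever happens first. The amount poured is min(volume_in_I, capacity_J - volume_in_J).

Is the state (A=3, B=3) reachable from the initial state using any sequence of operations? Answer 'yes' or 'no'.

BFS explored all 22 reachable states.
Reachable set includes: (0,0), (0,1), (0,2), (0,3), (0,4), (0,5), (0,6), (1,0), (1,6), (2,0), (2,6), (3,0) ...
Target (A=3, B=3) not in reachable set → no.

Answer: no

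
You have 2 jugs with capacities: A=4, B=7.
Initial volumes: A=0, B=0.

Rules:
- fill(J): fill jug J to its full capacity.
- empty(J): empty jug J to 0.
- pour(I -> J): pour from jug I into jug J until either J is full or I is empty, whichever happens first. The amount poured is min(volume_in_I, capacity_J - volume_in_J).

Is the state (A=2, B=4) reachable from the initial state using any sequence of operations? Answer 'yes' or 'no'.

BFS explored all 22 reachable states.
Reachable set includes: (0,0), (0,1), (0,2), (0,3), (0,4), (0,5), (0,6), (0,7), (1,0), (1,7), (2,0), (2,7) ...
Target (A=2, B=4) not in reachable set → no.

Answer: no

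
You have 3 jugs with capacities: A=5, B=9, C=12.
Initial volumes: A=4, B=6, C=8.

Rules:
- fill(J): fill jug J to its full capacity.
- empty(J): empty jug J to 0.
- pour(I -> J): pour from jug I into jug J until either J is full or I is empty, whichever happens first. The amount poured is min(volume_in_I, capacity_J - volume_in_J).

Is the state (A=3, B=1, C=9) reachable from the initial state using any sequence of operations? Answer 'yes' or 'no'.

Answer: no

Derivation:
BFS explored all 429 reachable states.
Reachable set includes: (0,0,0), (0,0,1), (0,0,2), (0,0,3), (0,0,4), (0,0,5), (0,0,6), (0,0,7), (0,0,8), (0,0,9), (0,0,10), (0,0,11) ...
Target (A=3, B=1, C=9) not in reachable set → no.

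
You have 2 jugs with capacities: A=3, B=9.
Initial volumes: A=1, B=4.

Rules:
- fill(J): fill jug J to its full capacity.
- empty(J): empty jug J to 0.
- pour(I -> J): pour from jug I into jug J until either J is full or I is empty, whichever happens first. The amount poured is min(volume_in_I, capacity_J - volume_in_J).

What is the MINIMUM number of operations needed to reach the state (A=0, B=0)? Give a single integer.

Answer: 2

Derivation:
BFS from (A=1, B=4). One shortest path:
  1. empty(A) -> (A=0 B=4)
  2. empty(B) -> (A=0 B=0)
Reached target in 2 moves.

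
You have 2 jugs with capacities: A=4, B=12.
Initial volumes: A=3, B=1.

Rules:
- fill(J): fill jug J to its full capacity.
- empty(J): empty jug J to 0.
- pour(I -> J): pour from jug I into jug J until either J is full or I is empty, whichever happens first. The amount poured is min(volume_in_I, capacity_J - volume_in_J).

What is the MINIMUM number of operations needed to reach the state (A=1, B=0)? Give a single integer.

Answer: 2

Derivation:
BFS from (A=3, B=1). One shortest path:
  1. empty(A) -> (A=0 B=1)
  2. pour(B -> A) -> (A=1 B=0)
Reached target in 2 moves.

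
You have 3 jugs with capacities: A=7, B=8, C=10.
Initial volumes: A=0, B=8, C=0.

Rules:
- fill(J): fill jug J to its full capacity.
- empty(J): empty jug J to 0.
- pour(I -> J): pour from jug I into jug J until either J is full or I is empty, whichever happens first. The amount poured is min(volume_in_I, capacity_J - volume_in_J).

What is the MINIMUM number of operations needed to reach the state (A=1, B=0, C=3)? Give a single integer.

BFS from (A=0, B=8, C=0). One shortest path:
  1. fill(C) -> (A=0 B=8 C=10)
  2. pour(B -> A) -> (A=7 B=1 C=10)
  3. empty(A) -> (A=0 B=1 C=10)
  4. pour(C -> A) -> (A=7 B=1 C=3)
  5. empty(A) -> (A=0 B=1 C=3)
  6. pour(B -> A) -> (A=1 B=0 C=3)
Reached target in 6 moves.

Answer: 6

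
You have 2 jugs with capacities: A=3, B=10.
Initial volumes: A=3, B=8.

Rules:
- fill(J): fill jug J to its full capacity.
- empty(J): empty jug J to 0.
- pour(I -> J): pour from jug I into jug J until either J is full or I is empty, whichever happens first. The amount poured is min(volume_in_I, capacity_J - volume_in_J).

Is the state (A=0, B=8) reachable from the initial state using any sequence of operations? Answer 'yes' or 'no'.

Answer: yes

Derivation:
BFS from (A=3, B=8):
  1. empty(A) -> (A=0 B=8)
Target reached → yes.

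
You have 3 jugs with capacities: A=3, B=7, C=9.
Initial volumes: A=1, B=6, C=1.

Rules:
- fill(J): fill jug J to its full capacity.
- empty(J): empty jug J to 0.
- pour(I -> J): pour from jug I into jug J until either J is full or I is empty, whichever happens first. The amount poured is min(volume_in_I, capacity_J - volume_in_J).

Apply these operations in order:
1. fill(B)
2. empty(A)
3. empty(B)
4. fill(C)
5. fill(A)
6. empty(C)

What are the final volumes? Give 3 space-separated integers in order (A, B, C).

Step 1: fill(B) -> (A=1 B=7 C=1)
Step 2: empty(A) -> (A=0 B=7 C=1)
Step 3: empty(B) -> (A=0 B=0 C=1)
Step 4: fill(C) -> (A=0 B=0 C=9)
Step 5: fill(A) -> (A=3 B=0 C=9)
Step 6: empty(C) -> (A=3 B=0 C=0)

Answer: 3 0 0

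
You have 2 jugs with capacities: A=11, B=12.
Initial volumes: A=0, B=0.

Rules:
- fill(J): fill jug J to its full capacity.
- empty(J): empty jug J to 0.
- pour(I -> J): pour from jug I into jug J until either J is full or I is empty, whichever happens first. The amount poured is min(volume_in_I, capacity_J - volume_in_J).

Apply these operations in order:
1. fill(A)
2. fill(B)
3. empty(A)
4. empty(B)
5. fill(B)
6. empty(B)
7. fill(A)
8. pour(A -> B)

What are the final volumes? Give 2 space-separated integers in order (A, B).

Answer: 0 11

Derivation:
Step 1: fill(A) -> (A=11 B=0)
Step 2: fill(B) -> (A=11 B=12)
Step 3: empty(A) -> (A=0 B=12)
Step 4: empty(B) -> (A=0 B=0)
Step 5: fill(B) -> (A=0 B=12)
Step 6: empty(B) -> (A=0 B=0)
Step 7: fill(A) -> (A=11 B=0)
Step 8: pour(A -> B) -> (A=0 B=11)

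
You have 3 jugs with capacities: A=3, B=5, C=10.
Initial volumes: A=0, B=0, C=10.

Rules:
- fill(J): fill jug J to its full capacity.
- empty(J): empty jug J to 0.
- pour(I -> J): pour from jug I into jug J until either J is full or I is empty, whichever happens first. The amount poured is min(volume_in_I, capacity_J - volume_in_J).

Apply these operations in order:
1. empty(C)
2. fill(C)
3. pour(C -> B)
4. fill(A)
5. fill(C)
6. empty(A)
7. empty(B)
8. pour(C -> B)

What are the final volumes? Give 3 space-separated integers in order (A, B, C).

Answer: 0 5 5

Derivation:
Step 1: empty(C) -> (A=0 B=0 C=0)
Step 2: fill(C) -> (A=0 B=0 C=10)
Step 3: pour(C -> B) -> (A=0 B=5 C=5)
Step 4: fill(A) -> (A=3 B=5 C=5)
Step 5: fill(C) -> (A=3 B=5 C=10)
Step 6: empty(A) -> (A=0 B=5 C=10)
Step 7: empty(B) -> (A=0 B=0 C=10)
Step 8: pour(C -> B) -> (A=0 B=5 C=5)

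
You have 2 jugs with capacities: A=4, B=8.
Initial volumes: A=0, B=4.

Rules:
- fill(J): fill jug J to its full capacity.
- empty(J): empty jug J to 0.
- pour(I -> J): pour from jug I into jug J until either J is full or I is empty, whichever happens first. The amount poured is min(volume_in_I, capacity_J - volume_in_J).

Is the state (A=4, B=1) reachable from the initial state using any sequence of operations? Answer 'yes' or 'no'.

Answer: no

Derivation:
BFS explored all 6 reachable states.
Reachable set includes: (0,0), (0,4), (0,8), (4,0), (4,4), (4,8)
Target (A=4, B=1) not in reachable set → no.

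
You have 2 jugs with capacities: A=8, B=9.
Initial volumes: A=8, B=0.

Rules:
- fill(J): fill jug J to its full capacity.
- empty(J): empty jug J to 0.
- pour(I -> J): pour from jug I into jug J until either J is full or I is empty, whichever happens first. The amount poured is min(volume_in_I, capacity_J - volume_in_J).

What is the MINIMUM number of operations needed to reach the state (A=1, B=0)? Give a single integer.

BFS from (A=8, B=0). One shortest path:
  1. empty(A) -> (A=0 B=0)
  2. fill(B) -> (A=0 B=9)
  3. pour(B -> A) -> (A=8 B=1)
  4. empty(A) -> (A=0 B=1)
  5. pour(B -> A) -> (A=1 B=0)
Reached target in 5 moves.

Answer: 5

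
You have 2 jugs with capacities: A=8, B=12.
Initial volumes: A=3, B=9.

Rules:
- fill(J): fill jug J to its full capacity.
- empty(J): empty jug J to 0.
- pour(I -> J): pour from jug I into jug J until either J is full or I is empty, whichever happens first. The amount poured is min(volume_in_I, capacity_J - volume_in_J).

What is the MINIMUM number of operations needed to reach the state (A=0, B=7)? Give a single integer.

BFS from (A=3, B=9). One shortest path:
  1. fill(B) -> (A=3 B=12)
  2. pour(B -> A) -> (A=8 B=7)
  3. empty(A) -> (A=0 B=7)
Reached target in 3 moves.

Answer: 3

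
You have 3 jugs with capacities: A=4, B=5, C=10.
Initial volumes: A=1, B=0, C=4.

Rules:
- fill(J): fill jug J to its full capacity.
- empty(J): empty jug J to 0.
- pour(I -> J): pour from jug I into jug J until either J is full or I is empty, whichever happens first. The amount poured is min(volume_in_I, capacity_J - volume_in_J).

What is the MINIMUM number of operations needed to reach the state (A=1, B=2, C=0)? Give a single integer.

Answer: 7

Derivation:
BFS from (A=1, B=0, C=4). One shortest path:
  1. fill(C) -> (A=1 B=0 C=10)
  2. pour(C -> B) -> (A=1 B=5 C=5)
  3. pour(B -> A) -> (A=4 B=2 C=5)
  4. empty(A) -> (A=0 B=2 C=5)
  5. pour(C -> A) -> (A=4 B=2 C=1)
  6. empty(A) -> (A=0 B=2 C=1)
  7. pour(C -> A) -> (A=1 B=2 C=0)
Reached target in 7 moves.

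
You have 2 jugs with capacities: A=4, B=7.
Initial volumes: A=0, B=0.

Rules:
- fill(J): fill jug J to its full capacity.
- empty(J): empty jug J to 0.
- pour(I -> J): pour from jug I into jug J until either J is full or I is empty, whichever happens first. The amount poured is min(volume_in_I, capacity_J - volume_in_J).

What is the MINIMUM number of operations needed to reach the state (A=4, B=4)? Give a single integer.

BFS from (A=0, B=0). One shortest path:
  1. fill(A) -> (A=4 B=0)
  2. pour(A -> B) -> (A=0 B=4)
  3. fill(A) -> (A=4 B=4)
Reached target in 3 moves.

Answer: 3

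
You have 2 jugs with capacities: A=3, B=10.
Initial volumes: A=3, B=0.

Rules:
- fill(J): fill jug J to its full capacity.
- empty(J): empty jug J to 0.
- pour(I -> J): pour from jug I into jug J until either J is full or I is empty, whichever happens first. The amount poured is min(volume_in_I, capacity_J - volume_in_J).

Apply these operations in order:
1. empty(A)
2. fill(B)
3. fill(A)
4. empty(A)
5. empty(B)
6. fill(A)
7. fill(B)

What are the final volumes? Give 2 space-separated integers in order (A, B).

Step 1: empty(A) -> (A=0 B=0)
Step 2: fill(B) -> (A=0 B=10)
Step 3: fill(A) -> (A=3 B=10)
Step 4: empty(A) -> (A=0 B=10)
Step 5: empty(B) -> (A=0 B=0)
Step 6: fill(A) -> (A=3 B=0)
Step 7: fill(B) -> (A=3 B=10)

Answer: 3 10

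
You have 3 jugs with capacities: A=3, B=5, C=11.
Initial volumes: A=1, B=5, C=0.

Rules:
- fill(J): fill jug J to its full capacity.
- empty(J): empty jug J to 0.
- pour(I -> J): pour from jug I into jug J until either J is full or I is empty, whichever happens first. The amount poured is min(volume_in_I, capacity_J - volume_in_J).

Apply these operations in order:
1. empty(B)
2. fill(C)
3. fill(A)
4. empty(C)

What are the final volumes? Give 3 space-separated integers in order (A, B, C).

Answer: 3 0 0

Derivation:
Step 1: empty(B) -> (A=1 B=0 C=0)
Step 2: fill(C) -> (A=1 B=0 C=11)
Step 3: fill(A) -> (A=3 B=0 C=11)
Step 4: empty(C) -> (A=3 B=0 C=0)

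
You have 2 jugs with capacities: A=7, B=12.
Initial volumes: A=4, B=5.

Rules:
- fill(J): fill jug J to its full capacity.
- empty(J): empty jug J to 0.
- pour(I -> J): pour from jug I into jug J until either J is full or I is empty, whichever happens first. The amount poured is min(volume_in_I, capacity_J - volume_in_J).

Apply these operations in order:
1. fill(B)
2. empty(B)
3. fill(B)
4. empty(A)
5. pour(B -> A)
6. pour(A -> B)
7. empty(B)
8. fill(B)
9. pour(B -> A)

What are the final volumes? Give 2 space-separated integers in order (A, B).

Answer: 7 5

Derivation:
Step 1: fill(B) -> (A=4 B=12)
Step 2: empty(B) -> (A=4 B=0)
Step 3: fill(B) -> (A=4 B=12)
Step 4: empty(A) -> (A=0 B=12)
Step 5: pour(B -> A) -> (A=7 B=5)
Step 6: pour(A -> B) -> (A=0 B=12)
Step 7: empty(B) -> (A=0 B=0)
Step 8: fill(B) -> (A=0 B=12)
Step 9: pour(B -> A) -> (A=7 B=5)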